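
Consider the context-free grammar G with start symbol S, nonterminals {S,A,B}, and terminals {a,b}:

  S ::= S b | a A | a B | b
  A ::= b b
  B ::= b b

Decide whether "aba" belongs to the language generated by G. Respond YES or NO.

Convert to CNF:
  S -> S T0 | T1 A | T1 B | b
  A -> T0 T0
  B -> T0 T0
  T0 -> b
  T1 -> a

CYK fill:
  cell(0,0) a: {T1}  orig:{}
  cell(1,1) b: {S,T0}  orig:{S}
  cell(2,2) a: {T1}  orig:{}
  cell(0,1) ab: ∅
  cell(1,2) ba: ∅
  cell(0,2) aba: ∅

S ∉ T[0,2] ⇒ NO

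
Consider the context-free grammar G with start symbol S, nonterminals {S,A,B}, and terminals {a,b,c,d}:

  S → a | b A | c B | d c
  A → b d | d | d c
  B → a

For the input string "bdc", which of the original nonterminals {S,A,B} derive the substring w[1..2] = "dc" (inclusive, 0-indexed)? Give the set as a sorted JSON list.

Convert to CNF:
  S -> T0 A | T1 T2 | T2 B | a
  A -> T0 T1 | T1 T2 | d
  B -> a
  T0 -> b
  T1 -> d
  T2 -> c

CYK table (by increasing span) (cells [i..j] with 1 ≤ i ≤ j ≤ 2 only):
  [1..1]={A,T1}  "d"  orig:{A}
  [2..2]={T2}  "c"  orig:{}
  [1..2]={A,S}  "dc"

Original NTs in T[1,2] deriving "dc": ["A", "S"]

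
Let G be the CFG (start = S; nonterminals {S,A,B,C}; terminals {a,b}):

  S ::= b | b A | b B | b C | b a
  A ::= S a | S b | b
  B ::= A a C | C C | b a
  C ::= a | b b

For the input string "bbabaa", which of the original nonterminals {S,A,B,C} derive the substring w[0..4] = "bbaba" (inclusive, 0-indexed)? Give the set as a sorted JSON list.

CNF form of G:
  S -> T1 A | T1 B | T1 C | T1 T0 | b
  A -> S T0 | S T1 | b
  B -> A X2 | C C | T1 T0
  C -> T1 T1 | a
  T0 -> a
  T1 -> b
  X2 -> T0 C

CYK table (by increasing span) (cells [i..j] with 0 ≤ i ≤ j ≤ 4 only):
  T[0,0] 'b' = {A,S,T1}  orig:{A,S}
  T[1,1] 'b' = {A,S,T1}  orig:{A,S}
  T[2,2] 'a' = {C,T0}  orig:{C}
  T[3,3] 'b' = {A,S,T1}  orig:{A,S}
  T[4,4] 'a' = {C,T0}  orig:{C}
  T[0,1] 'bb' = {A,C,S}
  T[1,2] 'ba' = {A,B,S}
  T[2,3] 'ab' = ∅
  T[3,4] 'ba' = {A,B,S}
  T[0,2] 'bba' = {A,B,S}
  T[1,3] 'bab' = {A}
  T[2,4] 'aba' = ∅
  T[0,3] 'bbab' = {A,S}
  T[1,4] 'baba' = ∅
  T[0,4] 'bbaba' = {A}

Original NTs in T[0,4] deriving "bbaba": ["A"]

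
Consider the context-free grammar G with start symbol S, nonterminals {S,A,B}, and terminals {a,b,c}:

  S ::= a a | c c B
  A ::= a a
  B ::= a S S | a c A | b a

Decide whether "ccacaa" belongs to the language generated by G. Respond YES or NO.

Convert to CNF:
  S -> T0 T0 | T1 X5
  A -> T0 T0
  B -> T0 X3 | T0 X4 | T2 T0
  T0 -> a
  T1 -> c
  T2 -> b
  X3 -> S S
  X4 -> T1 A
  X5 -> T1 B

CYK table (by increasing span):
  cell(0,0) c: {T1}  orig:{}
  cell(1,1) c: {T1}  orig:{}
  cell(2,2) a: {T0}  orig:{}
  cell(3,3) c: {T1}  orig:{}
  cell(4,4) a: {T0}  orig:{}
  cell(5,5) a: {T0}  orig:{}
  cell(0,1) cc: ∅
  cell(1,2) ca: ∅
  cell(2,3) ac: ∅
  cell(3,4) ca: ∅
  cell(4,5) aa: {A,S}
  cell(0,2) cca: ∅
  cell(1,3) cac: ∅
  cell(2,4) aca: ∅
  cell(3,5) caa: {X4}  orig:{}
  cell(0,3) ccac: ∅
  cell(1,4) caca: ∅
  cell(2,5) acaa: {B}
  cell(0,4) ccaca: ∅
  cell(1,5) cacaa: {X5}  orig:{}
  cell(0,5) ccacaa: {S}

S ∈ T[0,5] ⇒ YES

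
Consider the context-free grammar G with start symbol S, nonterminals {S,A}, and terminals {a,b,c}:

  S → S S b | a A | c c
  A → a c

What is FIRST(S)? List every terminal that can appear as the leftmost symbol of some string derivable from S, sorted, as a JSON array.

Compute FIRST by fixpoint:
round 1:
  A via A→a c: +{a}
  S via S→a A: +{a}
  S via S→c c: +{c}
  FIRST[S]={a,c}  FIRST[A]={a}
round 2: done
  FIRST[S]={a,c}  FIRST[A]={a}

FIRST(S) = ["a", "c"]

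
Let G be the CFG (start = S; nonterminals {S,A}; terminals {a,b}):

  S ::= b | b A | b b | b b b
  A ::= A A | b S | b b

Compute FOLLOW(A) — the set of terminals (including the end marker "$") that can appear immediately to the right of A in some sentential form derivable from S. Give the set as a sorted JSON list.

Compute FIRST by fixpoint:
iter 1:
  A via A→b S: +{b}
  S via S→b: +{b}
  FIRST(S)={b}  FIRST(A)={b}
iter 2: — fixpoint
  FIRST(S)={b}  FIRST(A)={b}

FOLLOW iteration:
initialize: $ ∈ FOLLOW(S)
iter 1:
  A→A A: FOLLOW(A) ⊇ FIRST(A) = {b}; new: +{b}
  A→b S: FOLLOW(S) ⊇ FOLLOW(A) ⊇ {b}; new: +{b}
  S→b A: FOLLOW(A) ⊇ FOLLOW(S) ⊇ {$,b}; new: +{$}
  FOLLOW[S]={$,b}  FOLLOW[A]={$,b}
iter 2: — fixpoint
  FOLLOW[S]={$,b}  FOLLOW[A]={$,b}

FOLLOW(A) = ["$", "b"]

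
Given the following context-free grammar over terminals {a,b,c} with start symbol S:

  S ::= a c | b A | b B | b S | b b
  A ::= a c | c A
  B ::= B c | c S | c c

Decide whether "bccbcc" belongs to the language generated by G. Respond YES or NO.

Convert to CNF:
  S -> T0 T1 | T2 A | T2 B | T2 S | T2 T2
  A -> T0 T1 | T1 A
  B -> B T1 | T1 S | T1 T1
  T0 -> a
  T1 -> c
  T2 -> b

Fill CYK table bottom-up:
  cell(0,0) b: {T2}  orig:{}
  cell(1,1) c: {T1}  orig:{}
  cell(2,2) c: {T1}  orig:{}
  cell(3,3) b: {T2}  orig:{}
  cell(4,4) c: {T1}  orig:{}
  cell(5,5) c: {T1}  orig:{}
  cell(0,1) bc: ∅
  cell(1,2) cc: {B}
  cell(2,3) cb: ∅
  cell(3,4) bc: ∅
  cell(4,5) cc: {B}
  cell(0,2) bcc: {S}
  cell(1,3) ccb: ∅
  cell(2,4) cbc: ∅
  cell(3,5) bcc: {S}
  cell(0,3) bccb: ∅
  cell(1,4) ccbc: ∅
  cell(2,5) cbcc: {B}
  cell(0,4) bccbc: ∅
  cell(1,5) ccbcc: ∅
  cell(0,5) bccbcc: ∅

S ∉ T[0,5] ⇒ NO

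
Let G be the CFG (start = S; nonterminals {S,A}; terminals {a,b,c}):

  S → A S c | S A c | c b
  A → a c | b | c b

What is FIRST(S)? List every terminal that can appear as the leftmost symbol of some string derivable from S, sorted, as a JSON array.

FIRST sets, iterate to fixpoint:
[1]
  A via A→a c: +{a}
  A via A→b: +{b}
  A via A→c b: +{c}
  S via S→A S c: +{a,b,c}
  FIRST[S]={a,b,c}  FIRST[A]={a,b,c}
[2] done
  FIRST[S]={a,b,c}  FIRST[A]={a,b,c}

FIRST(S) = ["a", "b", "c"]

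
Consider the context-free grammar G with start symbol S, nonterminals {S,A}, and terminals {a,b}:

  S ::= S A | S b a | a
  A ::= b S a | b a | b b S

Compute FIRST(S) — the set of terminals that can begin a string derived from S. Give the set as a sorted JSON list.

FIRST sets, iterate to fixpoint:
round 1:
  A via A→b S a: +{b}
  S via S→a: +{a}
  FIRST(S)={a}  FIRST(A)={b}
round 2: done
  FIRST(S)={a}  FIRST(A)={b}

FIRST(S) = ["a"]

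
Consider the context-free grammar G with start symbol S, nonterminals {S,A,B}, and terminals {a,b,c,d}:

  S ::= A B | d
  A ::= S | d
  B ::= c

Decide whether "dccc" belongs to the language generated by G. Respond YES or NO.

CNF form of G:
  S -> A B | d
  A -> A B | d
  B -> c

CYK fill:
  cell(0,0) d: {A,S}
  cell(1,1) c: {B}
  cell(2,2) c: {B}
  cell(3,3) c: {B}
  cell(0,1) dc: {A,S}
  cell(1,2) cc: ∅
  cell(2,3) cc: ∅
  cell(0,2) dcc: {A,S}
  cell(1,3) ccc: ∅
  cell(0,3) dccc: {A,S}

S ∈ T[0,3] ⇒ YES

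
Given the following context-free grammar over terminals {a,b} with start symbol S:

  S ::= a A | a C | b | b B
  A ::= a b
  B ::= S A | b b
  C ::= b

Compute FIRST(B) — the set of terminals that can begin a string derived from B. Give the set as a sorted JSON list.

Compute FIRST by fixpoint:
[1]
  A via A→a b: +{a}
  B via B→b b: +{b}
  C via C→b: +{b}
  S via S→a A: +{a}
  S via S→b: +{b}
  S: {a,b}  A: {a}  B: {b}  C: {b}
[2]
  B via B→S A: +{a}
  S: {a,b}  A: {a}  B: {a,b}  C: {b}
[3] (no change)
  S: {a,b}  A: {a}  B: {a,b}  C: {b}

FIRST(B) = ["a", "b"]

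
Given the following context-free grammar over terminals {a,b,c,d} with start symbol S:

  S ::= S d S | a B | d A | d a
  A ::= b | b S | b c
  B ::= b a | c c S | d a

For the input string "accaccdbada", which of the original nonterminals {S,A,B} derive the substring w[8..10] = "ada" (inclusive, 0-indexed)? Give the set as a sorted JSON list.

CNF form of G:
  S -> S X5 | T2 B | T3 A | T3 T2
  A -> T0 S | T0 T1 | b
  B -> T0 T2 | T1 X4 | T3 T2
  T0 -> b
  T1 -> c
  T2 -> a
  T3 -> d
  X4 -> T1 S
  X5 -> T3 S

CYK fill (cells [i..j] with 8 ≤ i ≤ j ≤ 10 only):
  T[8,8] 'a' = {T2}  orig:{}
  T[9,9] 'd' = {T3}  orig:{}
  T[10,10] 'a' = {T2}  orig:{}
  T[8,9] 'ad' = ∅
  T[9,10] 'da' = {B,S}
  T[8,10] 'ada' = {S}

Original NTs in T[8,10] deriving "ada": ["S"]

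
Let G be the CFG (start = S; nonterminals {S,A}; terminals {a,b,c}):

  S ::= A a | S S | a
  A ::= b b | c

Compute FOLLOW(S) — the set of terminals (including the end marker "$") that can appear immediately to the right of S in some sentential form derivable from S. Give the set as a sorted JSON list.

Compute FIRST by fixpoint:
[1]
  A via A→b b: +{b}
  A via A→c: +{c}
  S via S→A a: +{b,c}
  S via S→a: +{a}
  FIRST(S)={a,b,c}  FIRST(A)={b,c}
[2] (no change)
  FIRST(S)={a,b,c}  FIRST(A)={b,c}

Compute FOLLOW by fixpoint:
initialize: $ ∈ FOLLOW(S)
round 1:
  S→A a: FOLLOW(A) ⊇ FIRST(a) = {a}; new: +{a}
  S→S S: FOLLOW(S) ⊇ FIRST(S) = {a,b,c}; new: +{a,b,c}
  FOLLOW[S]={$,a,b,c}  FOLLOW[A]={a}
round 2: — fixpoint
  FOLLOW[S]={$,a,b,c}  FOLLOW[A]={a}

FOLLOW(S) = ["$", "a", "b", "c"]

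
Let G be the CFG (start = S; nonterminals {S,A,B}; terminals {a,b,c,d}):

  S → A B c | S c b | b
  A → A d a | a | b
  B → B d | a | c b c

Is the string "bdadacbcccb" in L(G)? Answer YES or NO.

CNF form of G:
  S -> A X6 | S X7 | b
  A -> A X4 | a | b
  B -> B T0 | T2 X5 | a
  T0 -> d
  T1 -> a
  T2 -> c
  T3 -> b
  X4 -> T0 T1
  X5 -> T3 T2
  X6 -> B T2
  X7 -> T2 T3

CYK fill:
  cell(0,0) b: {A,S,T3}  orig:{A,S}
  cell(1,1) d: {T0}  orig:{}
  cell(2,2) a: {A,B,T1}  orig:{A,B}
  cell(3,3) d: {T0}  orig:{}
  cell(4,4) a: {A,B,T1}  orig:{A,B}
  cell(5,5) c: {T2}  orig:{}
  cell(6,6) b: {A,S,T3}  orig:{A,S}
  cell(7,7) c: {T2}  orig:{}
  cell(8,8) c: {T2}  orig:{}
  cell(9,9) c: {T2}  orig:{}
  cell(10,10) b: {A,S,T3}  orig:{A,S}
  cell(0,1) bd: ∅
  cell(1,2) da: {X4}  orig:{}
  cell(2,3) ad: {B}
  cell(3,4) da: {X4}  orig:{}
  cell(4,5) ac: {X6}  orig:{}
  cell(5,6) cb: {X7}  orig:{}
  cell(6,7) bc: {X5}  orig:{}
  cell(7,8) cc: ∅
  cell(8,9) cc: ∅
  cell(9,10) cb: {X7}  orig:{}
  cell(0,2) bda: {A}
  cell(1,3) dad: ∅
  cell(2,4) ada: {A}
  cell(3,5) dac: ∅
  cell(4,6) acb: ∅
  cell(5,7) cbc: {B}
  cell(6,8) bcc: ∅
  cell(7,9) ccc: ∅
  cell(8,10) ccb: ∅
  cell(0,3) bdad: ∅
  cell(1,4) dada: ∅
  cell(2,5) adac: ∅
  cell(3,6) dacb: ∅
  cell(4,7) acbc: ∅
  cell(5,8) cbcc: {X6}  orig:{}
  cell(6,9) bccc: ∅
  cell(7,10) cccb: ∅
  cell(0,4) bdada: {A}
  cell(1,5) dadac: ∅
  cell(2,6) adacb: ∅
  cell(3,7) dacbc: ∅
  cell(4,8) acbcc: {S}
  cell(5,9) cbccc: ∅
  cell(6,10) bcccb: ∅
  cell(0,5) bdadac: ∅
  cell(1,6) dadacb: ∅
  cell(2,7) adacbc: ∅
  cell(3,8) dacbcc: ∅
  cell(4,9) acbccc: ∅
  cell(5,10) cbcccb: ∅
  cell(0,6) bdadacb: ∅
  cell(1,7) dadacbc: ∅
  cell(2,8) adacbcc: {S}
  cell(3,9) dacbccc: ∅
  cell(4,10) acbcccb: {S}
  cell(0,7) bdadacbc: ∅
  cell(1,8) dadacbcc: ∅
  cell(2,9) adacbccc: ∅
  cell(3,10) dacbcccb: ∅
  cell(0,8) bdadacbcc: {S}
  cell(1,9) dadacbccc: ∅
  cell(2,10) adacbcccb: {S}
  cell(0,9) bdadacbccc: ∅
  cell(1,10) dadacbcccb: ∅
  cell(0,10) bdadacbcccb: {S}

S ∈ T[0,10] ⇒ YES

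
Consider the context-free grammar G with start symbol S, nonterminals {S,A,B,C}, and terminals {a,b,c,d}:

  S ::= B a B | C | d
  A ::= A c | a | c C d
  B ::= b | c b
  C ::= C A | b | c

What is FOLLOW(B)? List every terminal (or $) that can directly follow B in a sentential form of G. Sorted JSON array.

FIRST sets, iterate to fixpoint:
[1]
  A via A→a: +{a}
  A via A→c C d: +{c}
  B via B→b: +{b}
  B via B→c b: +{c}
  C via C→b: +{b}
  C via C→c: +{c}
  S via S→B a B: +{b,c}
  S via S→d: +{d}
  FIRST[S]={b,c,d}  FIRST[A]={a,c}  FIRST[B]={b,c}  FIRST[C]={b,c}
[2] (no change)
  FIRST[S]={b,c,d}  FIRST[A]={a,c}  FIRST[B]={b,c}  FIRST[C]={b,c}

Compute FOLLOW by fixpoint:
initialize: $ ∈ FOLLOW(S)
iter 1:
  A→A c: FOLLOW(A) ⊇ FIRST(c) = {c}; new: +{c}
  A→c C d: FOLLOW(C) ⊇ FIRST(d) = {d}; new: +{d}
  C→C A: FOLLOW(C) ⊇ FIRST(A) = {a,c}; new: +{a,c}
  C→C A: FOLLOW(A) ⊇ FOLLOW(C) ⊇ {a,c,d}; new: +{a,d}
  S→B a B: FOLLOW(B) ⊇ FIRST(a) = {a}; new: +{a}
  S→B a B: FOLLOW(B) ⊇ FOLLOW(S) ⊇ {$}; new: +{$}
  S→C: FOLLOW(C) ⊇ FOLLOW(S) ⊇ {$}; new: +{$}
  S: {$}  A: {a,c,d}  B: {$,a}  C: {$,a,c,d}
iter 2:
  C→C A: FOLLOW(A) ⊇ FOLLOW(C) ⊇ {$,a,c,d}; new: +{$}
  S: {$}  A: {$,a,c,d}  B: {$,a}  C: {$,a,c,d}
iter 3: — fixpoint
  S: {$}  A: {$,a,c,d}  B: {$,a}  C: {$,a,c,d}

FOLLOW(B) = ["$", "a"]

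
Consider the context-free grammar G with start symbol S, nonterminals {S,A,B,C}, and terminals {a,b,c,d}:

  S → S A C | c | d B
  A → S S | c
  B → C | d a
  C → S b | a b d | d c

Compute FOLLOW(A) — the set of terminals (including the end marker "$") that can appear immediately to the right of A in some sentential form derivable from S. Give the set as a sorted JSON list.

FIRST sets, iterate to fixpoint:
[1]
  A via A→c: +{c}
  B via B→d a: +{d}
  C via C→a b d: +{a}
  C via C→d c: +{d}
  S via S→c: +{c}
  S via S→d B: +{d}
  S: {c,d}  A: {c}  B: {d}  C: {a,d}
[2]
  A via A→S S: +{d}
  B via B→C: +{a}
  C via C→S b: +{c}
  S: {c,d}  A: {c,d}  B: {a,d}  C: {a,c,d}
[3]
  B via B→C: +{c}
  S: {c,d}  A: {c,d}  B: {a,c,d}  C: {a,c,d}
[4] (no change)
  S: {c,d}  A: {c,d}  B: {a,c,d}  C: {a,c,d}

Compute FOLLOW by fixpoint:
seed FOLLOW(S) with $
pass 1:
  A→S S: FOLLOW(S) ⊇ FIRST(S) = {c,d}; new: +{c,d}
  C→S b: FOLLOW(S) ⊇ FIRST(b) = {b}; new: +{b}
  S→S A C: FOLLOW(A) ⊇ FIRST(C) = {a,c,d}; new: +{a,c,d}
  S→S A C: FOLLOW(C) ⊇ FOLLOW(S) ⊇ {$,b,c,d}; new: +{$,b,c,d}
  S→d B: FOLLOW(B) ⊇ FOLLOW(S) ⊇ {$,b,c,d}; new: +{$,b,c,d}
  FOLLOW(S)={$,b,c,d}  FOLLOW(A)={a,c,d}  FOLLOW(B)={$,b,c,d}  FOLLOW(C)={$,b,c,d}
pass 2:
  A→S S: FOLLOW(S) ⊇ FOLLOW(A) ⊇ {a,c,d}; new: +{a}
  S→S A C: FOLLOW(C) ⊇ FOLLOW(S) ⊇ {$,a,b,c,d}; new: +{a}
  S→d B: FOLLOW(B) ⊇ FOLLOW(S) ⊇ {$,a,b,c,d}; new: +{a}
  FOLLOW(S)={$,a,b,c,d}  FOLLOW(A)={a,c,d}  FOLLOW(B)={$,a,b,c,d}  FOLLOW(C)={$,a,b,c,d}
pass 3: (no change)
  FOLLOW(S)={$,a,b,c,d}  FOLLOW(A)={a,c,d}  FOLLOW(B)={$,a,b,c,d}  FOLLOW(C)={$,a,b,c,d}

FOLLOW(A) = ["a", "c", "d"]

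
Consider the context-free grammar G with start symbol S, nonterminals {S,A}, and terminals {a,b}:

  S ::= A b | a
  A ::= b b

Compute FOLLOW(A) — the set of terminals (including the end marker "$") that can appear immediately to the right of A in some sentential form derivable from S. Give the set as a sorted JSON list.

FIRST iteration:
pass 1:
  A via A→b b: +{b}
  S via S→A b: +{b}
  S via S→a: +{a}
  FIRST(S)={a,b}  FIRST(A)={b}
pass 2: (stable)
  FIRST(S)={a,b}  FIRST(A)={b}

FOLLOW iteration:
seed FOLLOW(S) with $
iter 1:
  S→A b: FOLLOW(A) ⊇ FIRST(b) = {b}; new: +{b}
  FOLLOW(S)={$}  FOLLOW(A)={b}
iter 2: (no change)
  FOLLOW(S)={$}  FOLLOW(A)={b}

FOLLOW(A) = ["b"]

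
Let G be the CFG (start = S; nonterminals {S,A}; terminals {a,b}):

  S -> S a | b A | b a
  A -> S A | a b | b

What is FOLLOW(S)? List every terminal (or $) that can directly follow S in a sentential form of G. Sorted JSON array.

FIRST sets, iterate to fixpoint:
pass 1:
  A via A→a b: +{a}
  A via A→b: +{b}
  S via S→b A: +{b}
  S: {b}  A: {a,b}
pass 2: done
  S: {b}  A: {a,b}

FOLLOW sets:
initialize: $ ∈ FOLLOW(S)
[1]
  A→S A: FOLLOW(S) ⊇ FIRST(A) = {a,b}; new: +{a,b}
  S→b A: FOLLOW(A) ⊇ FOLLOW(S) ⊇ {$,a,b}; new: +{$,a,b}
  S: {$,a,b}  A: {$,a,b}
[2] (stable)
  S: {$,a,b}  A: {$,a,b}

FOLLOW(S) = ["$", "a", "b"]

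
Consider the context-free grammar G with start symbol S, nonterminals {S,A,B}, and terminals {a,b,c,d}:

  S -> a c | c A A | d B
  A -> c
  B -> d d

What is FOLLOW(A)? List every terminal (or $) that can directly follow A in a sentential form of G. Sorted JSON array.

Compute FIRST by fixpoint:
round 1:
  A via A→c: +{c}
  B via B→d d: +{d}
  S via S→a c: +{a}
  S via S→c A A: +{c}
  S via S→d B: +{d}
  FIRST(S)={a,c,d}  FIRST(A)={c}  FIRST(B)={d}
round 2: — fixpoint
  FIRST(S)={a,c,d}  FIRST(A)={c}  FIRST(B)={d}

Compute FOLLOW by fixpoint:
seed FOLLOW(S) with $
round 1:
  S→c A A: FOLLOW(A) ⊇ FIRST(A) = {c}; new: +{c}
  S→c A A: FOLLOW(A) ⊇ FOLLOW(S) ⊇ {$}; new: +{$}
  S→d B: FOLLOW(B) ⊇ FOLLOW(S) ⊇ {$}; new: +{$}
  FOLLOW(S)={$}  FOLLOW(A)={$,c}  FOLLOW(B)={$}
round 2: — fixpoint
  FOLLOW(S)={$}  FOLLOW(A)={$,c}  FOLLOW(B)={$}

FOLLOW(A) = ["$", "c"]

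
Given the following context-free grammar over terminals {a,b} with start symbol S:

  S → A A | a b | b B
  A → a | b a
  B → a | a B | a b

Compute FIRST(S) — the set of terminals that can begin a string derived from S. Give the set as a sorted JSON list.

FIRST sets, iterate to fixpoint:
[1]
  A via A→a: +{a}
  A via A→b a: +{b}
  B via B→a: +{a}
  S via S→A A: +{a,b}
  FIRST[S]={a,b}  FIRST[A]={a,b}  FIRST[B]={a}
[2] (no change)
  FIRST[S]={a,b}  FIRST[A]={a,b}  FIRST[B]={a}

FIRST(S) = ["a", "b"]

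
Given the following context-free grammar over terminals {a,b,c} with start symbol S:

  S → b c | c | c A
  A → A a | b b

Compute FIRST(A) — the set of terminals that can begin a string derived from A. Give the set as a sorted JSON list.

Compute FIRST by fixpoint:
[1]
  A via A→b b: +{b}
  S via S→b c: +{b}
  S via S→c: +{c}
  FIRST(S)={b,c}  FIRST(A)={b}
[2] (stable)
  FIRST(S)={b,c}  FIRST(A)={b}

FIRST(A) = ["b"]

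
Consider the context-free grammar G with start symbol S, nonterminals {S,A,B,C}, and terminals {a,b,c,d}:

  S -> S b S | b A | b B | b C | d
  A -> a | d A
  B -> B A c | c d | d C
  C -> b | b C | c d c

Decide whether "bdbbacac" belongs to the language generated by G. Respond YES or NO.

Convert to CNF:
  S -> S X5 | T2 A | T2 B | T2 C | d
  A -> T0 A | a
  B -> B X3 | T0 C | T1 T0
  C -> T1 X4 | T2 C | b
  T0 -> d
  T1 -> c
  T2 -> b
  X3 -> A T1
  X4 -> T0 T1
  X5 -> T2 S

Fill CYK table bottom-up:
  cell(0,0) b: {C,T2}  orig:{C}
  cell(1,1) d: {S,T0}  orig:{S}
  cell(2,2) b: {C,T2}  orig:{C}
  cell(3,3) b: {C,T2}  orig:{C}
  cell(4,4) a: {A}
  cell(5,5) c: {T1}  orig:{}
  cell(6,6) a: {A}
  cell(7,7) c: {T1}  orig:{}
  cell(0,1) bd: {X5}  orig:{}
  cell(1,2) db: {B}
  cell(2,3) bb: {C,S}
  cell(3,4) ba: {S}
  cell(4,5) ac: {X3}  orig:{}
  cell(5,6) ca: ∅
  cell(6,7) ac: {X3}  orig:{}
  cell(0,2) bdb: {S}
  cell(1,3) dbb: {B}
  cell(2,4) bba: {X5}  orig:{}
  cell(3,5) bac: ∅
  cell(4,6) aca: ∅
  cell(5,7) cac: ∅
  cell(0,3) bdbb: {S}
  cell(1,4) dbba: {S}
  cell(2,5) bbac: ∅
  cell(3,6) baca: ∅
  cell(4,7) acac: ∅
  cell(0,4) bdbba: {X5}  orig:{}
  cell(1,5) dbbac: {B}
  cell(2,6) bbaca: ∅
  cell(3,7) bacac: ∅
  cell(0,5) bdbbac: {S}
  cell(1,6) dbbaca: ∅
  cell(2,7) bbacac: ∅
  cell(0,6) bdbbaca: ∅
  cell(1,7) dbbacac: {B}
  cell(0,7) bdbbacac: {S}

S ∈ T[0,7] ⇒ YES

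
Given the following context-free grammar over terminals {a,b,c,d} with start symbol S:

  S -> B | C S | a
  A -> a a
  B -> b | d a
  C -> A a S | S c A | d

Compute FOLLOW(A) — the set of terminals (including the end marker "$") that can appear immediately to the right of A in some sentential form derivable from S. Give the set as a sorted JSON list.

FIRST sets, iterate to fixpoint:
pass 1:
  A via A→a a: +{a}
  B via B→b: +{b}
  B via B→d a: +{d}
  C via C→A a S: +{a}
  C via C→d: +{d}
  S via S→B: +{b,d}
  S via S→C S: +{a}
  FIRST[S]={a,b,d}  FIRST[A]={a}  FIRST[B]={b,d}  FIRST[C]={a,d}
pass 2:
  C via C→S c A: +{b}
  FIRST[S]={a,b,d}  FIRST[A]={a}  FIRST[B]={b,d}  FIRST[C]={a,b,d}
pass 3: done
  FIRST[S]={a,b,d}  FIRST[A]={a}  FIRST[B]={b,d}  FIRST[C]={a,b,d}

FOLLOW sets:
seed FOLLOW(S) with $
[1]
  C→A a S: FOLLOW(A) ⊇ FIRST(a) = {a}; new: +{a}
  C→S c A: FOLLOW(S) ⊇ FIRST(c) = {c}; new: +{c}
  S→B: FOLLOW(B) ⊇ FOLLOW(S) ⊇ {$,c}; new: +{$,c}
  S→C S: FOLLOW(C) ⊇ FIRST(S) = {a,b,d}; new: +{a,b,d}
  S: {$,c}  A: {a}  B: {$,c}  C: {a,b,d}
[2]
  C→A a S: FOLLOW(S) ⊇ FOLLOW(C) ⊇ {a,b,d}; new: +{a,b,d}
  C→S c A: FOLLOW(A) ⊇ FOLLOW(C) ⊇ {a,b,d}; new: +{b,d}
  S→B: FOLLOW(B) ⊇ FOLLOW(S) ⊇ {$,a,b,c,d}; new: +{a,b,d}
  S: {$,a,b,c,d}  A: {a,b,d}  B: {$,a,b,c,d}  C: {a,b,d}
[3] — fixpoint
  S: {$,a,b,c,d}  A: {a,b,d}  B: {$,a,b,c,d}  C: {a,b,d}

FOLLOW(A) = ["a", "b", "d"]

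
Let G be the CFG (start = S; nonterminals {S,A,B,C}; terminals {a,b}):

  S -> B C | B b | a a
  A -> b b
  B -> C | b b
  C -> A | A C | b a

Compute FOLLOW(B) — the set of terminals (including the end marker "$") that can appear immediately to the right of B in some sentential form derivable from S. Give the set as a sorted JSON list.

Compute FIRST by fixpoint:
[1]
  A via A→b b: +{b}
  B via B→b b: +{b}
  C via C→A: +{b}
  S via S→B C: +{b}
  S via S→a a: +{a}
  S: {a,b}  A: {b}  B: {b}  C: {b}
[2] (stable)
  S: {a,b}  A: {b}  B: {b}  C: {b}

Compute FOLLOW by fixpoint:
FOLLOW(S) := {$}
round 1:
  C→A C: FOLLOW(A) ⊇ FIRST(C) = {b}; new: +{b}
  S→B C: FOLLOW(B) ⊇ FIRST(C) = {b}; new: +{b}
  S→B C: FOLLOW(C) ⊇ FOLLOW(S) ⊇ {$}; new: +{$}
  FOLLOW(S)={$}  FOLLOW(A)={b}  FOLLOW(B)={b}  FOLLOW(C)={$}
round 2:
  B→C: FOLLOW(C) ⊇ FOLLOW(B) ⊇ {b}; new: +{b}
  C→A: FOLLOW(A) ⊇ FOLLOW(C) ⊇ {$,b}; new: +{$}
  FOLLOW(S)={$}  FOLLOW(A)={$,b}  FOLLOW(B)={b}  FOLLOW(C)={$,b}
round 3: — fixpoint
  FOLLOW(S)={$}  FOLLOW(A)={$,b}  FOLLOW(B)={b}  FOLLOW(C)={$,b}

FOLLOW(B) = ["b"]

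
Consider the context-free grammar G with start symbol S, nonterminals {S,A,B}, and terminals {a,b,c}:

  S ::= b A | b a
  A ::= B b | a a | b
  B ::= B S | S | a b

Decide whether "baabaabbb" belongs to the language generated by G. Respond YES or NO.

CNF form of G:
  S -> T0 A | T0 T1
  A -> B T0 | T1 T1 | b
  B -> B S | T0 A | T0 T1 | T1 T0
  T0 -> b
  T1 -> a

CYK table (by increasing span):
  T[0,0] 'b' = {A,T0}  orig:{A}
  T[1,1] 'a' = {T1}  orig:{}
  T[2,2] 'a' = {T1}  orig:{}
  T[3,3] 'b' = {A,T0}  orig:{A}
  T[4,4] 'a' = {T1}  orig:{}
  T[5,5] 'a' = {T1}  orig:{}
  T[6,6] 'b' = {A,T0}  orig:{A}
  T[7,7] 'b' = {A,T0}  orig:{A}
  T[8,8] 'b' = {A,T0}  orig:{A}
  T[0,1] 'ba' = {B,S}
  T[1,2] 'aa' = {A}
  T[2,3] 'ab' = {B}
  T[3,4] 'ba' = {B,S}
  T[4,5] 'aa' = {A}
  T[5,6] 'ab' = {B}
  T[6,7] 'bb' = {B,S}
  T[7,8] 'bb' = {B,S}
  T[0,2] 'baa' = {B,S}
  T[1,3] 'aab' = ∅
  T[2,4] 'aba' = ∅
  T[3,5] 'baa' = {B,S}
  T[4,6] 'aab' = ∅
  T[5,7] 'abb' = {A}
  T[6,8] 'bbb' = {A}
  T[0,3] 'baab' = {A}
  T[1,4] 'aaba' = ∅
  T[2,5] 'abaa' = ∅
  T[3,6] 'baab' = {A}
  T[4,7] 'aabb' = ∅
  T[5,8] 'abbb' = {B}
  T[0,4] 'baaba' = {B}
  T[1,5] 'aabaa' = ∅
  T[2,6] 'abaab' = ∅
  T[3,7] 'baabb' = {B}
  T[4,8] 'aabbb' = ∅
  T[0,5] 'baabaa' = {B}
  T[1,6] 'aabaab' = ∅
  T[2,7] 'abaabb' = ∅
  T[3,8] 'baabbb' = {A}
  T[0,6] 'baabaab' = {A}
  T[1,7] 'aabaabb' = ∅
  T[2,8] 'abaabbb' = ∅
  T[0,7] 'baabaabb' = {B}
  T[1,8] 'aabaabbb' = ∅
  T[0,8] 'baabaabbb' = {A}

S ∉ T[0,8] ⇒ NO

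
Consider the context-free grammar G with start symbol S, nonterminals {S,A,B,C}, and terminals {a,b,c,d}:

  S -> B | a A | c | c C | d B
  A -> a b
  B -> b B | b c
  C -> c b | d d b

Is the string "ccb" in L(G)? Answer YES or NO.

CNF form of G:
  S -> T0 A | T1 B | T1 T2 | T2 C | T3 B | c
  A -> T0 T1
  B -> T1 B | T1 T2
  C -> T2 T1 | T3 X4
  T0 -> a
  T1 -> b
  T2 -> c
  T3 -> d
  X4 -> T3 T1

Fill CYK table bottom-up:
  T[0,0] 'c' = {S,T2}  orig:{S}
  T[1,1] 'c' = {S,T2}  orig:{S}
  T[2,2] 'b' = {T1}  orig:{}
  T[0,1] 'cc' = ∅
  T[1,2] 'cb' = {C}
  T[0,2] 'ccb' = {S}

S ∈ T[0,2] ⇒ YES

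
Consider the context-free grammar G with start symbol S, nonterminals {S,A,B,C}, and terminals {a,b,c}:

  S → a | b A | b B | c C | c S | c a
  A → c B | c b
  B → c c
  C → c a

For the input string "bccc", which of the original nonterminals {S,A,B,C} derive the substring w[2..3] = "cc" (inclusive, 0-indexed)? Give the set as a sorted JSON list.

CNF form of G:
  S -> T0 C | T0 S | T0 T2 | T1 A | T1 B | a
  A -> T0 B | T0 T1
  B -> T0 T0
  C -> T0 T2
  T0 -> c
  T1 -> b
  T2 -> a

CYK fill, restricted to cells inside w[2..3]:
  [2..2]={T0}  "c"  orig:{}
  [3..3]={T0}  "c"  orig:{}
  [2..3]={B}  "cc"

Original NTs in T[2,3] deriving "cc": ["B"]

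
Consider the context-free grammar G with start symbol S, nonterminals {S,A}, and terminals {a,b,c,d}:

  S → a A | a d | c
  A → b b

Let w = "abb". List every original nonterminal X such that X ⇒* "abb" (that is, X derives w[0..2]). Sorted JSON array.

CNF form of G:
  S -> T1 A | T1 T2 | c
  A -> T0 T0
  T0 -> b
  T1 -> a
  T2 -> d

CYK fill, restricted to cells inside w[0..2]:
  T[0,0] 'a' = {T1}  orig:{}
  T[1,1] 'b' = {T0}  orig:{}
  T[2,2] 'b' = {T0}  orig:{}
  T[0,1] 'ab' = ∅
  T[1,2] 'bb' = {A}
  T[0,2] 'abb' = {S}

Original NTs in T[0,2] deriving "abb": ["S"]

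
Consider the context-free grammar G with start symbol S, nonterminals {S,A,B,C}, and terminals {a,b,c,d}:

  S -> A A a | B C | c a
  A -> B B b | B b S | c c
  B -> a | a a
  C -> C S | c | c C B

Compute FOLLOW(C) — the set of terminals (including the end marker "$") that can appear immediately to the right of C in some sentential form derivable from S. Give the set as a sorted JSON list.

FIRST sets, iterate to fixpoint:
pass 1:
  A via A→c c: +{c}
  B via B→a: +{a}
  C via C→c: +{c}
  S via S→A A a: +{c}
  S via S→B C: +{a}
  S: {a,c}  A: {c}  B: {a}  C: {c}
pass 2:
  A via A→B B b: +{a}
  S: {a,c}  A: {a,c}  B: {a}  C: {c}
pass 3: (stable)
  S: {a,c}  A: {a,c}  B: {a}  C: {c}

FOLLOW sets:
FOLLOW(S) := {$}
round 1:
  A→B B b: FOLLOW(B) ⊇ FIRST(B) = {a}; new: +{a}
  A→B B b: FOLLOW(B) ⊇ FIRST(b) = {b}; new: +{b}
  C→C S: FOLLOW(C) ⊇ FIRST(S) = {a,c}; new: +{a,c}
  C→C S: FOLLOW(S) ⊇ FOLLOW(C) ⊇ {a,c}; new: +{a,c}
  C→c C B: FOLLOW(B) ⊇ FOLLOW(C) ⊇ {a,c}; new: +{c}
  S→A A a: FOLLOW(A) ⊇ FIRST(A) = {a,c}; new: +{a,c}
  S→B C: FOLLOW(C) ⊇ FOLLOW(S) ⊇ {$,a,c}; new: +{$}
  S: {$,a,c}  A: {a,c}  B: {a,b,c}  C: {$,a,c}
round 2:
  C→c C B: FOLLOW(B) ⊇ FOLLOW(C) ⊇ {$,a,c}; new: +{$}
  S: {$,a,c}  A: {a,c}  B: {$,a,b,c}  C: {$,a,c}
round 3: — fixpoint
  S: {$,a,c}  A: {a,c}  B: {$,a,b,c}  C: {$,a,c}

FOLLOW(C) = ["$", "a", "c"]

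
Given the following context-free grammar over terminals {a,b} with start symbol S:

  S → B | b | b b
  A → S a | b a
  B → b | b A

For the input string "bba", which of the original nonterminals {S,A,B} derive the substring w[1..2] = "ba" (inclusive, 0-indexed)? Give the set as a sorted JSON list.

CNF form of G:
  S -> T1 A | T1 T1 | b
  A -> S T0 | T1 T0
  B -> T1 A | b
  T0 -> a
  T1 -> b

CYK table (by increasing span) — only the sub-triangle for w[1..2]:
  T[1,1] 'b' = {B,S,T1}  orig:{B,S}
  T[2,2] 'a' = {T0}  orig:{}
  T[1,2] 'ba' = {A}

Original NTs in T[1,2] deriving "ba": ["A"]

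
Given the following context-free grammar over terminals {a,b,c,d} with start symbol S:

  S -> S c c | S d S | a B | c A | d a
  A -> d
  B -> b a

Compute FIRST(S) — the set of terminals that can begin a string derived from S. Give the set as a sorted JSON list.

FIRST sets, iterate to fixpoint:
round 1:
  A via A→d: +{d}
  B via B→b a: +{b}
  S via S→a B: +{a}
  S via S→c A: +{c}
  S via S→d a: +{d}
  FIRST[S]={a,c,d}  FIRST[A]={d}  FIRST[B]={b}
round 2: done
  FIRST[S]={a,c,d}  FIRST[A]={d}  FIRST[B]={b}

FIRST(S) = ["a", "c", "d"]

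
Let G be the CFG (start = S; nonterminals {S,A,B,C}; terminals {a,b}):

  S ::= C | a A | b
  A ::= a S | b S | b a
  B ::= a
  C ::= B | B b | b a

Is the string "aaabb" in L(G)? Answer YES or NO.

CNF form of G:
  S -> B T1 | T0 A | T1 T0 | a | b
  A -> T0 S | T1 S | T1 T0
  B -> a
  C -> B T1 | T1 T0 | a
  T0 -> a
  T1 -> b

CYK fill:
  T[0,0] 'a' = {B,C,S,T0}  orig:{B,C,S}
  T[1,1] 'a' = {B,C,S,T0}  orig:{B,C,S}
  T[2,2] 'a' = {B,C,S,T0}  orig:{B,C,S}
  T[3,3] 'b' = {S,T1}  orig:{S}
  T[4,4] 'b' = {S,T1}  orig:{S}
  T[0,1] 'aa' = {A}
  T[1,2] 'aa' = {A}
  T[2,3] 'ab' = {A,C,S}
  T[3,4] 'bb' = {A}
  T[0,2] 'aaa' = {S}
  T[1,3] 'aab' = {A,S}
  T[2,4] 'abb' = {S}
  T[0,3] 'aaab' = {A,S}
  T[1,4] 'aabb' = {A}
  T[0,4] 'aaabb' = {S}

S ∈ T[0,4] ⇒ YES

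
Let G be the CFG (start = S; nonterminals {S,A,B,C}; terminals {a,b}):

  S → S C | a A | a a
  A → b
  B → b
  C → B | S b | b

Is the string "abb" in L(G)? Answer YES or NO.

CNF form of G:
  S -> S C | T1 A | T1 T1
  A -> b
  B -> b
  C -> S T0 | b
  T0 -> b
  T1 -> a

Fill CYK table bottom-up:
  [0..0]={T1}  "a"  orig:{}
  [1..1]={A,B,C,T0}  "b"  orig:{A,B,C}
  [2..2]={A,B,C,T0}  "b"  orig:{A,B,C}
  [0..1]={S}  "ab"
  [1..2]=∅  "bb"
  [0..2]={C,S}  "abb"

S ∈ T[0,2] ⇒ YES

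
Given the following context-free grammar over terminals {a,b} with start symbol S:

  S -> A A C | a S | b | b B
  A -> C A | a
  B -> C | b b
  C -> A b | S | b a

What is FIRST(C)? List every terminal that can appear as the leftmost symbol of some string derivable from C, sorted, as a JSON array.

Compute FIRST by fixpoint:
round 1:
  A via A→a: +{a}
  B via B→b b: +{b}
  C via C→A b: +{a}
  C via C→b a: +{b}
  S via S→A A C: +{a}
  S via S→b: +{b}
  FIRST(S)={a,b}  FIRST(A)={a}  FIRST(B)={b}  FIRST(C)={a,b}
round 2:
  A via A→C A: +{b}
  B via B→C: +{a}
  FIRST(S)={a,b}  FIRST(A)={a,b}  FIRST(B)={a,b}  FIRST(C)={a,b}
round 3: done
  FIRST(S)={a,b}  FIRST(A)={a,b}  FIRST(B)={a,b}  FIRST(C)={a,b}

FIRST(C) = ["a", "b"]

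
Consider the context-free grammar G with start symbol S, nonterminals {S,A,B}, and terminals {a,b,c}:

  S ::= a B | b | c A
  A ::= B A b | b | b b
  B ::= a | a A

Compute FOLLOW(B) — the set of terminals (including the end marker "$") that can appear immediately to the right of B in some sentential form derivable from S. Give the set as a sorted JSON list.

FIRST sets, iterate to fixpoint:
[1]
  A via A→b: +{b}
  B via B→a: +{a}
  S via S→a B: +{a}
  S via S→b: +{b}
  S via S→c A: +{c}
  S: {a,b,c}  A: {b}  B: {a}
[2]
  A via A→B A b: +{a}
  S: {a,b,c}  A: {a,b}  B: {a}
[3] (no change)
  S: {a,b,c}  A: {a,b}  B: {a}

FOLLOW iteration:
initialize: $ ∈ FOLLOW(S)
pass 1:
  A→B A b: FOLLOW(B) ⊇ FIRST(A) = {a,b}; new: +{a,b}
  A→B A b: FOLLOW(A) ⊇ FIRST(b) = {b}; new: +{b}
  B→a A: FOLLOW(A) ⊇ FOLLOW(B) ⊇ {a,b}; new: +{a}
  S→a B: FOLLOW(B) ⊇ FOLLOW(S) ⊇ {$}; new: +{$}
  S→c A: FOLLOW(A) ⊇ FOLLOW(S) ⊇ {$}; new: +{$}
  S: {$}  A: {$,a,b}  B: {$,a,b}
pass 2: done
  S: {$}  A: {$,a,b}  B: {$,a,b}

FOLLOW(B) = ["$", "a", "b"]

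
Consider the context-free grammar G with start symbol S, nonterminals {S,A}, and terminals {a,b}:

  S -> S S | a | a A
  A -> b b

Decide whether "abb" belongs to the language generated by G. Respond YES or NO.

CNF form of G:
  S -> S S | T1 A | a
  A -> T0 T0
  T0 -> b
  T1 -> a

Fill CYK table bottom-up:
  cell(0,0) a: {S,T1}  orig:{S}
  cell(1,1) b: {T0}  orig:{}
  cell(2,2) b: {T0}  orig:{}
  cell(0,1) ab: ∅
  cell(1,2) bb: {A}
  cell(0,2) abb: {S}

S ∈ T[0,2] ⇒ YES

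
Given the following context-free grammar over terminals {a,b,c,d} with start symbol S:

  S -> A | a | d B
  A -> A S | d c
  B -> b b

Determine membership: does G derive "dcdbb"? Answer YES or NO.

Convert to CNF:
  S -> A S | T0 B | T0 T1 | a
  A -> A S | T0 T1
  B -> T2 T2
  T0 -> d
  T1 -> c
  T2 -> b

Fill CYK table bottom-up:
  T[0,0] 'd' = {T0}  orig:{}
  T[1,1] 'c' = {T1}  orig:{}
  T[2,2] 'd' = {T0}  orig:{}
  T[3,3] 'b' = {T2}  orig:{}
  T[4,4] 'b' = {T2}  orig:{}
  T[0,1] 'dc' = {A,S}
  T[1,2] 'cd' = ∅
  T[2,3] 'db' = ∅
  T[3,4] 'bb' = {B}
  T[0,2] 'dcd' = ∅
  T[1,3] 'cdb' = ∅
  T[2,4] 'dbb' = {S}
  T[0,3] 'dcdb' = ∅
  T[1,4] 'cdbb' = ∅
  T[0,4] 'dcdbb' = {A,S}

S ∈ T[0,4] ⇒ YES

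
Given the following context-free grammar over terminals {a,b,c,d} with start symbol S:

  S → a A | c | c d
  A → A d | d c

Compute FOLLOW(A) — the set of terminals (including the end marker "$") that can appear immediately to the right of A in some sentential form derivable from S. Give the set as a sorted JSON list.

FIRST sets, iterate to fixpoint:
round 1:
  A via A→d c: +{d}
  S via S→a A: +{a}
  S via S→c: +{c}
  S: {a,c}  A: {d}
round 2: done
  S: {a,c}  A: {d}

Compute FOLLOW by fixpoint:
initialize: $ ∈ FOLLOW(S)
round 1:
  A→A d: FOLLOW(A) ⊇ FIRST(d) = {d}; new: +{d}
  S→a A: FOLLOW(A) ⊇ FOLLOW(S) ⊇ {$}; new: +{$}
  S: {$}  A: {$,d}
round 2: — fixpoint
  S: {$}  A: {$,d}

FOLLOW(A) = ["$", "d"]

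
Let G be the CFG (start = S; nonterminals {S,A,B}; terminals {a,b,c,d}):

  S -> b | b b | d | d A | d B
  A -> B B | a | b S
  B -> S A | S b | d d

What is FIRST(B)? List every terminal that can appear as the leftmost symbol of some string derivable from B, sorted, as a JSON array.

FIRST iteration:
round 1:
  A via A→a: +{a}
  A via A→b S: +{b}
  B via B→d d: +{d}
  S via S→b: +{b}
  S via S→d: +{d}
  FIRST(S)={b,d}  FIRST(A)={a,b}  FIRST(B)={d}
round 2:
  A via A→B B: +{d}
  B via B→S A: +{b}
  FIRST(S)={b,d}  FIRST(A)={a,b,d}  FIRST(B)={b,d}
round 3: (stable)
  FIRST(S)={b,d}  FIRST(A)={a,b,d}  FIRST(B)={b,d}

FIRST(B) = ["b", "d"]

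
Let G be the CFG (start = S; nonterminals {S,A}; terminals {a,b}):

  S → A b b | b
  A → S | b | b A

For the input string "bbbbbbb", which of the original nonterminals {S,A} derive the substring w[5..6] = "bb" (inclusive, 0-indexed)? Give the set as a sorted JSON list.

Convert to CNF:
  S -> A X2 | b
  A -> A X1 | T0 A | b
  T0 -> b
  X1 -> T0 T0
  X2 -> T0 T0

CYK table (by increasing span), restricted to cells inside w[5..6]:
  [5..5]={A,S,T0}  "b"  orig:{A,S}
  [6..6]={A,S,T0}  "b"  orig:{A,S}
  [5..6]={A,X1,X2}  "bb"  orig:{A}

Original NTs in T[5,6] deriving "bb": ["A"]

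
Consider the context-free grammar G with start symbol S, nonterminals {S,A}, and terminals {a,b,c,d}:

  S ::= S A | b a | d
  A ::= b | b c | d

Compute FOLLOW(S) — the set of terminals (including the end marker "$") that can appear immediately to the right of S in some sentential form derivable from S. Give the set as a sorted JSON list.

FIRST sets, iterate to fixpoint:
round 1:
  A via A→b: +{b}
  A via A→d: +{d}
  S via S→b a: +{b}
  S via S→d: +{d}
  S: {b,d}  A: {b,d}
round 2: (no change)
  S: {b,d}  A: {b,d}

FOLLOW iteration:
seed FOLLOW(S) with $
pass 1:
  S→S A: FOLLOW(S) ⊇ FIRST(A) = {b,d}; new: +{b,d}
  S→S A: FOLLOW(A) ⊇ FOLLOW(S) ⊇ {$,b,d}; new: +{$,b,d}
  FOLLOW(S)={$,b,d}  FOLLOW(A)={$,b,d}
pass 2: (stable)
  FOLLOW(S)={$,b,d}  FOLLOW(A)={$,b,d}

FOLLOW(S) = ["$", "b", "d"]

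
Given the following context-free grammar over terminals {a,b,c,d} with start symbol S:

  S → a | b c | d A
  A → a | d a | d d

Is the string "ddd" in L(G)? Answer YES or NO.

Convert to CNF:
  S -> T0 A | T2 T3 | a
  A -> T0 T0 | T0 T1 | a
  T0 -> d
  T1 -> a
  T2 -> b
  T3 -> c

CYK table (by increasing span):
  T[0,0] 'd' = {T0}  orig:{}
  T[1,1] 'd' = {T0}  orig:{}
  T[2,2] 'd' = {T0}  orig:{}
  T[0,1] 'dd' = {A}
  T[1,2] 'dd' = {A}
  T[0,2] 'ddd' = {S}

S ∈ T[0,2] ⇒ YES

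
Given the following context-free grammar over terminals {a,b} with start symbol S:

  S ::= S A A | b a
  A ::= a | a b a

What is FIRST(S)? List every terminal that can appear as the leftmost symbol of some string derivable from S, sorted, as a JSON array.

Compute FIRST by fixpoint:
round 1:
  A via A→a: +{a}
  S via S→b a: +{b}
  S: {b}  A: {a}
round 2: — fixpoint
  S: {b}  A: {a}

FIRST(S) = ["b"]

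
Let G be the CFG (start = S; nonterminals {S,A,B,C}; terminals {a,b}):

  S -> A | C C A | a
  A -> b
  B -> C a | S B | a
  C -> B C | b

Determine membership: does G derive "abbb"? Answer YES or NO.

Convert to CNF:
  S -> C X1 | a | b
  A -> b
  B -> C T0 | S B | a
  C -> B C | b
  T0 -> a
  X1 -> C A

CYK table (by increasing span):
  cell(0,0) a: {B,S,T0}  orig:{B,S}
  cell(1,1) b: {A,C,S}
  cell(2,2) b: {A,C,S}
  cell(3,3) b: {A,C,S}
  cell(0,1) ab: {C}
  cell(1,2) bb: {X1}  orig:{}
  cell(2,3) bb: {X1}  orig:{}
  cell(0,2) abb: {X1}  orig:{}
  cell(1,3) bbb: {S}
  cell(0,3) abbb: {S}

S ∈ T[0,3] ⇒ YES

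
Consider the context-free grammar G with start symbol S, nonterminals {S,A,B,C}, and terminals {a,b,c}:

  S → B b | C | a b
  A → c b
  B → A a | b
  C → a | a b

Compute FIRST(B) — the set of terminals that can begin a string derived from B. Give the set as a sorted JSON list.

FIRST iteration:
iter 1:
  A via A→c b: +{c}
  B via B→A a: +{c}
  B via B→b: +{b}
  C via C→a: +{a}
  S via S→B b: +{b,c}
  S via S→C: +{a}
  FIRST(S)={a,b,c}  FIRST(A)={c}  FIRST(B)={b,c}  FIRST(C)={a}
iter 2: (no change)
  FIRST(S)={a,b,c}  FIRST(A)={c}  FIRST(B)={b,c}  FIRST(C)={a}

FIRST(B) = ["b", "c"]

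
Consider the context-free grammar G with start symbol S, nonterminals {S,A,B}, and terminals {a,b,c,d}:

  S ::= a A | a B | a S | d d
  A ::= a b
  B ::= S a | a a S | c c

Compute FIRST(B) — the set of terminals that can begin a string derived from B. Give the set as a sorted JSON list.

FIRST iteration:
pass 1:
  A via A→a b: +{a}
  B via B→a a S: +{a}
  B via B→c c: +{c}
  S via S→a A: +{a}
  S via S→d d: +{d}
  FIRST(S)={a,d}  FIRST(A)={a}  FIRST(B)={a,c}
pass 2:
  B via B→S a: +{d}
  FIRST(S)={a,d}  FIRST(A)={a}  FIRST(B)={a,c,d}
pass 3: — fixpoint
  FIRST(S)={a,d}  FIRST(A)={a}  FIRST(B)={a,c,d}

FIRST(B) = ["a", "c", "d"]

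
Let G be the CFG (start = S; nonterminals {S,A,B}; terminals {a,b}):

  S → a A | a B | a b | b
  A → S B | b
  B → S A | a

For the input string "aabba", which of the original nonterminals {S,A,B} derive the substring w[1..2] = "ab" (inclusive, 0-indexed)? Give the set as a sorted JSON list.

CNF form of G:
  S -> T0 A | T0 B | T0 T1 | b
  A -> S B | b
  B -> S A | a
  T0 -> a
  T1 -> b

CYK fill — only the sub-triangle for w[1..2]:
  cell(1,1) a: {B,T0}  orig:{B}
  cell(2,2) b: {A,S,T1}  orig:{A,S}
  cell(1,2) ab: {S}

Original NTs in T[1,2] deriving "ab": ["S"]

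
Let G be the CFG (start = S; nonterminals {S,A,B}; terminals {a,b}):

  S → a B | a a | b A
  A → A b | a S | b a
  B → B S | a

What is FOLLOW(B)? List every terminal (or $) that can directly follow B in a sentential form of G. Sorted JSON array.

FIRST iteration:
pass 1:
  A via A→a S: +{a}
  A via A→b a: +{b}
  B via B→a: +{a}
  S via S→a B: +{a}
  S via S→b A: +{b}
  FIRST[S]={a,b}  FIRST[A]={a,b}  FIRST[B]={a}
pass 2: — fixpoint
  FIRST[S]={a,b}  FIRST[A]={a,b}  FIRST[B]={a}

Compute FOLLOW by fixpoint:
seed FOLLOW(S) with $
iter 1:
  A→A b: FOLLOW(A) ⊇ FIRST(b) = {b}; new: +{b}
  A→a S: FOLLOW(S) ⊇ FOLLOW(A) ⊇ {b}; new: +{b}
  B→B S: FOLLOW(B) ⊇ FIRST(S) = {a,b}; new: +{a,b}
  B→B S: FOLLOW(S) ⊇ FOLLOW(B) ⊇ {a,b}; new: +{a}
  S→a B: FOLLOW(B) ⊇ FOLLOW(S) ⊇ {$,a,b}; new: +{$}
  S→b A: FOLLOW(A) ⊇ FOLLOW(S) ⊇ {$,a,b}; new: +{$,a}
  S: {$,a,b}  A: {$,a,b}  B: {$,a,b}
iter 2: done
  S: {$,a,b}  A: {$,a,b}  B: {$,a,b}

FOLLOW(B) = ["$", "a", "b"]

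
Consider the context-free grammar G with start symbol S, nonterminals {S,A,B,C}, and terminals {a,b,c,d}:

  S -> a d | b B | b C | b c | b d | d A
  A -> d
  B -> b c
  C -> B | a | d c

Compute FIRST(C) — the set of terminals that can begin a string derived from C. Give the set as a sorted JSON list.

FIRST iteration:
round 1:
  A via A→d: +{d}
  B via B→b c: +{b}
  C via C→B: +{b}
  C via C→a: +{a}
  C via C→d c: +{d}
  S via S→a d: +{a}
  S via S→b B: +{b}
  S via S→d A: +{d}
  S: {a,b,d}  A: {d}  B: {b}  C: {a,b,d}
round 2: (stable)
  S: {a,b,d}  A: {d}  B: {b}  C: {a,b,d}

FIRST(C) = ["a", "b", "d"]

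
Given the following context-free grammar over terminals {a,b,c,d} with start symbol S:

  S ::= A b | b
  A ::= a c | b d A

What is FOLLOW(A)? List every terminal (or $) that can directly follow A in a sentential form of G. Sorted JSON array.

FIRST iteration:
[1]
  A via A→a c: +{a}
  A via A→b d A: +{b}
  S via S→A b: +{a,b}
  FIRST(S)={a,b}  FIRST(A)={a,b}
[2] (no change)
  FIRST(S)={a,b}  FIRST(A)={a,b}

FOLLOW sets:
initialize: $ ∈ FOLLOW(S)
round 1:
  S→A b: FOLLOW(A) ⊇ FIRST(b) = {b}; new: +{b}
  FOLLOW(S)={$}  FOLLOW(A)={b}
round 2: done
  FOLLOW(S)={$}  FOLLOW(A)={b}

FOLLOW(A) = ["b"]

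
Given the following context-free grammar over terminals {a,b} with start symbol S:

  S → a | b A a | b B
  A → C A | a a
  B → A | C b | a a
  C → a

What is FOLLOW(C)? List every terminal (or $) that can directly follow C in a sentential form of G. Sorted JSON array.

Compute FIRST by fixpoint:
[1]
  A via A→a a: +{a}
  B via B→A: +{a}
  C via C→a: +{a}
  S via S→a: +{a}
  S via S→b A a: +{b}
  FIRST(S)={a,b}  FIRST(A)={a}  FIRST(B)={a}  FIRST(C)={a}
[2] (no change)
  FIRST(S)={a,b}  FIRST(A)={a}  FIRST(B)={a}  FIRST(C)={a}

Compute FOLLOW by fixpoint:
FOLLOW(S) := {$}
[1]
  A→C A: FOLLOW(C) ⊇ FIRST(A) = {a}; new: +{a}
  B→C b: FOLLOW(C) ⊇ FIRST(b) = {b}; new: +{b}
  S→b A a: FOLLOW(A) ⊇ FIRST(a) = {a}; new: +{a}
  S→b B: FOLLOW(B) ⊇ FOLLOW(S) ⊇ {$}; new: +{$}
  S: {$}  A: {a}  B: {$}  C: {a,b}
[2]
  B→A: FOLLOW(A) ⊇ FOLLOW(B) ⊇ {$}; new: +{$}
  S: {$}  A: {$,a}  B: {$}  C: {a,b}
[3] (no change)
  S: {$}  A: {$,a}  B: {$}  C: {a,b}

FOLLOW(C) = ["a", "b"]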